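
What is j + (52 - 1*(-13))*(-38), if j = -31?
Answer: -2501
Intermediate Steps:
j + (52 - 1*(-13))*(-38) = -31 + (52 - 1*(-13))*(-38) = -31 + (52 + 13)*(-38) = -31 + 65*(-38) = -31 - 2470 = -2501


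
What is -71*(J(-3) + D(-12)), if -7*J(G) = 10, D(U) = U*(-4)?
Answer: -23146/7 ≈ -3306.6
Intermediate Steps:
D(U) = -4*U
J(G) = -10/7 (J(G) = -1/7*10 = -10/7)
-71*(J(-3) + D(-12)) = -71*(-10/7 - 4*(-12)) = -71*(-10/7 + 48) = -71*326/7 = -23146/7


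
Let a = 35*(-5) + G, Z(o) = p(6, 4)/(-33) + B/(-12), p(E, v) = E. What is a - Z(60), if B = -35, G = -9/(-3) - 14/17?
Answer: -393953/2244 ≈ -175.56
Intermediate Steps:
G = 37/17 (G = -9*(-⅓) - 14*1/17 = 3 - 14/17 = 37/17 ≈ 2.1765)
Z(o) = 361/132 (Z(o) = 6/(-33) - 35/(-12) = 6*(-1/33) - 35*(-1/12) = -2/11 + 35/12 = 361/132)
a = -2938/17 (a = 35*(-5) + 37/17 = -175 + 37/17 = -2938/17 ≈ -172.82)
a - Z(60) = -2938/17 - 1*361/132 = -2938/17 - 361/132 = -393953/2244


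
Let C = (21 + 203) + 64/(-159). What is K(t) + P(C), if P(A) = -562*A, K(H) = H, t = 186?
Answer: -19950650/159 ≈ -1.2548e+5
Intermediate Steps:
C = 35552/159 (C = 224 + 64*(-1/159) = 224 - 64/159 = 35552/159 ≈ 223.60)
K(t) + P(C) = 186 - 562*35552/159 = 186 - 19980224/159 = -19950650/159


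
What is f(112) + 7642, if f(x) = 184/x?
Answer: 107011/14 ≈ 7643.6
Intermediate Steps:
f(112) + 7642 = 184/112 + 7642 = 184*(1/112) + 7642 = 23/14 + 7642 = 107011/14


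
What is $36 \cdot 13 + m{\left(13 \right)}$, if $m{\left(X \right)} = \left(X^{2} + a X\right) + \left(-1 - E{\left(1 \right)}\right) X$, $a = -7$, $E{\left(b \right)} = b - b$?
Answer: $533$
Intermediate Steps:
$E{\left(b \right)} = 0$
$m{\left(X \right)} = X^{2} - 8 X$ ($m{\left(X \right)} = \left(X^{2} - 7 X\right) + \left(-1 - 0\right) X = \left(X^{2} - 7 X\right) + \left(-1 + 0\right) X = \left(X^{2} - 7 X\right) - X = X^{2} - 8 X$)
$36 \cdot 13 + m{\left(13 \right)} = 36 \cdot 13 + 13 \left(-8 + 13\right) = 468 + 13 \cdot 5 = 468 + 65 = 533$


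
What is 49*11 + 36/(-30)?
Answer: 2689/5 ≈ 537.80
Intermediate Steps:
49*11 + 36/(-30) = 539 + 36*(-1/30) = 539 - 6/5 = 2689/5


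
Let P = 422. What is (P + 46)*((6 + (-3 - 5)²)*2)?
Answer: 65520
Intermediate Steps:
(P + 46)*((6 + (-3 - 5)²)*2) = (422 + 46)*((6 + (-3 - 5)²)*2) = 468*((6 + (-8)²)*2) = 468*((6 + 64)*2) = 468*(70*2) = 468*140 = 65520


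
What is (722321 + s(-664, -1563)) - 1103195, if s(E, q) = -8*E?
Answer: -375562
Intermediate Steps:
(722321 + s(-664, -1563)) - 1103195 = (722321 - 8*(-664)) - 1103195 = (722321 + 5312) - 1103195 = 727633 - 1103195 = -375562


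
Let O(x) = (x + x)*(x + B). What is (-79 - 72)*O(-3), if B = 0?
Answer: -2718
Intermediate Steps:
O(x) = 2*x**2 (O(x) = (x + x)*(x + 0) = (2*x)*x = 2*x**2)
(-79 - 72)*O(-3) = (-79 - 72)*(2*(-3)**2) = -302*9 = -151*18 = -2718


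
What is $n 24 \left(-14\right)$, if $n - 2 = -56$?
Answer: $18144$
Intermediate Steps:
$n = -54$ ($n = 2 - 56 = -54$)
$n 24 \left(-14\right) = - 54 \cdot 24 \left(-14\right) = \left(-54\right) \left(-336\right) = 18144$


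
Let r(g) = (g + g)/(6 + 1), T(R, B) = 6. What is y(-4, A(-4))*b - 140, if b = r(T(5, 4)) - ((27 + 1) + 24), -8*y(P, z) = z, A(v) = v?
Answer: -1156/7 ≈ -165.14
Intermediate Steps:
y(P, z) = -z/8
r(g) = 2*g/7 (r(g) = (2*g)/7 = (2*g)*(1/7) = 2*g/7)
b = -352/7 (b = (2/7)*6 - ((27 + 1) + 24) = 12/7 - (28 + 24) = 12/7 - 1*52 = 12/7 - 52 = -352/7 ≈ -50.286)
y(-4, A(-4))*b - 140 = -1/8*(-4)*(-352/7) - 140 = (1/2)*(-352/7) - 140 = -176/7 - 140 = -1156/7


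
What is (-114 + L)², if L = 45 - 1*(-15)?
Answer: 2916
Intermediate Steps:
L = 60 (L = 45 + 15 = 60)
(-114 + L)² = (-114 + 60)² = (-54)² = 2916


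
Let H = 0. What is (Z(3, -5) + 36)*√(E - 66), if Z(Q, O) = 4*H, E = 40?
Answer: 36*I*√26 ≈ 183.56*I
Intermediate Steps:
Z(Q, O) = 0 (Z(Q, O) = 4*0 = 0)
(Z(3, -5) + 36)*√(E - 66) = (0 + 36)*√(40 - 66) = 36*√(-26) = 36*(I*√26) = 36*I*√26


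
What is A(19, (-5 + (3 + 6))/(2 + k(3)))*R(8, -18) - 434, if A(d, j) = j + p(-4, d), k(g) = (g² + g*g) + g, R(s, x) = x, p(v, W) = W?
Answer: -17920/23 ≈ -779.13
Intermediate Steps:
k(g) = g + 2*g² (k(g) = (g² + g²) + g = 2*g² + g = g + 2*g²)
A(d, j) = d + j (A(d, j) = j + d = d + j)
A(19, (-5 + (3 + 6))/(2 + k(3)))*R(8, -18) - 434 = (19 + (-5 + (3 + 6))/(2 + 3*(1 + 2*3)))*(-18) - 434 = (19 + (-5 + 9)/(2 + 3*(1 + 6)))*(-18) - 434 = (19 + 4/(2 + 3*7))*(-18) - 434 = (19 + 4/(2 + 21))*(-18) - 434 = (19 + 4/23)*(-18) - 434 = (441/23)*(-18) - 434 = -7938/23 - 434 = -17920/23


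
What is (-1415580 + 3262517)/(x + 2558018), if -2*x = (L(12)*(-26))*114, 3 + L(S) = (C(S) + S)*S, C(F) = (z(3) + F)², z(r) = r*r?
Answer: 1846937/10609724 ≈ 0.17408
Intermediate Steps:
z(r) = r²
C(F) = (9 + F)² (C(F) = (3² + F)² = (9 + F)²)
L(S) = -3 + S*(S + (9 + S)²) (L(S) = -3 + ((9 + S)² + S)*S = -3 + (S + (9 + S)²)*S = -3 + S*(S + (9 + S)²))
x = 8051706 (x = -(-3 + 12² + 12*(9 + 12)²)*(-26)*114/2 = -(-3 + 144 + 12*21²)*(-26)*114/2 = -(-3 + 144 + 12*441)*(-26)*114/2 = -(-3 + 144 + 5292)*(-26)*114/2 = -5433*(-26)*114/2 = -(-70629)*114 = -½*(-16103412) = 8051706)
(-1415580 + 3262517)/(x + 2558018) = (-1415580 + 3262517)/(8051706 + 2558018) = 1846937/10609724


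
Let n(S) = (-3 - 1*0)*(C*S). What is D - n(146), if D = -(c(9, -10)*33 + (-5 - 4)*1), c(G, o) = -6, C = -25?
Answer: -10743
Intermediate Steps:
n(S) = 75*S (n(S) = (-3 - 1*0)*(-25*S) = (-3 + 0)*(-25*S) = -(-75)*S = 75*S)
D = 207 (D = -(-6*33 + (-5 - 4)*1) = -(-198 - 9*1) = -(-198 - 9) = -1*(-207) = 207)
D - n(146) = 207 - 75*146 = 207 - 1*10950 = 207 - 10950 = -10743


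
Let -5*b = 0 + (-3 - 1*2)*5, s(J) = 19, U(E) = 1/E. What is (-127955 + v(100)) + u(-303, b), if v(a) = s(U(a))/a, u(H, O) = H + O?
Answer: -12825281/100 ≈ -1.2825e+5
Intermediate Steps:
b = 5 (b = -(0 + (-3 - 1*2)*5)/5 = -(0 + (-3 - 2)*5)/5 = -(0 - 5*5)/5 = -(0 - 25)/5 = -1/5*(-25) = 5)
v(a) = 19/a
(-127955 + v(100)) + u(-303, b) = (-127955 + 19/100) + (-303 + 5) = (-127955 + 19*(1/100)) - 298 = (-127955 + 19/100) - 298 = -12795481/100 - 298 = -12825281/100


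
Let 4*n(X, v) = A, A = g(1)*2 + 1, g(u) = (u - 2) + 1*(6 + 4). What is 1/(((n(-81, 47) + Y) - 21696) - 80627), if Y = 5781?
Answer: -4/386149 ≈ -1.0359e-5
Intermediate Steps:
g(u) = 8 + u (g(u) = (-2 + u) + 1*10 = (-2 + u) + 10 = 8 + u)
A = 19 (A = (8 + 1)*2 + 1 = 9*2 + 1 = 18 + 1 = 19)
n(X, v) = 19/4 (n(X, v) = (1/4)*19 = 19/4)
1/(((n(-81, 47) + Y) - 21696) - 80627) = 1/(((19/4 + 5781) - 21696) - 80627) = 1/((23143/4 - 21696) - 80627) = 1/(-63641/4 - 80627) = 1/(-386149/4) = -4/386149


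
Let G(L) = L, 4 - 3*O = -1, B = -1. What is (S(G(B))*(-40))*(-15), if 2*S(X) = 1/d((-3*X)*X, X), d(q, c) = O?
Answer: 180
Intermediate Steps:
O = 5/3 (O = 4/3 - 1/3*(-1) = 4/3 + 1/3 = 5/3 ≈ 1.6667)
d(q, c) = 5/3
S(X) = 3/10 (S(X) = 1/(2*(5/3)) = (1/2)*(3/5) = 3/10)
(S(G(B))*(-40))*(-15) = ((3/10)*(-40))*(-15) = -12*(-15) = 180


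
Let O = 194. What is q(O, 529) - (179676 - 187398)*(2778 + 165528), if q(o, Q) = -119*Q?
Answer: 1299595981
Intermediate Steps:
q(O, 529) - (179676 - 187398)*(2778 + 165528) = -119*529 - (179676 - 187398)*(2778 + 165528) = -62951 - (-7722)*168306 = -62951 - 1*(-1299658932) = -62951 + 1299658932 = 1299595981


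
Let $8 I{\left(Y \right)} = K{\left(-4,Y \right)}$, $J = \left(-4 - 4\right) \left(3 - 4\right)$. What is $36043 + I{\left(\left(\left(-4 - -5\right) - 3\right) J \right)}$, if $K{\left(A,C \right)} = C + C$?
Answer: $36039$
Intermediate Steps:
$J = 8$ ($J = \left(-8\right) \left(-1\right) = 8$)
$K{\left(A,C \right)} = 2 C$
$I{\left(Y \right)} = \frac{Y}{4}$ ($I{\left(Y \right)} = \frac{2 Y}{8} = \frac{Y}{4}$)
$36043 + I{\left(\left(\left(-4 - -5\right) - 3\right) J \right)} = 36043 + \frac{\left(\left(-4 - -5\right) - 3\right) 8}{4} = 36043 + \frac{\left(\left(-4 + 5\right) - 3\right) 8}{4} = 36043 + \frac{\left(1 - 3\right) 8}{4} = 36043 + \frac{\left(-2\right) 8}{4} = 36043 + \frac{1}{4} \left(-16\right) = 36043 - 4 = 36039$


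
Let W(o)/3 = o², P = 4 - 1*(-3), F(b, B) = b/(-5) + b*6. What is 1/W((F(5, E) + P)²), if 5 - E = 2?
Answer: 1/5038848 ≈ 1.9846e-7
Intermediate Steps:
E = 3 (E = 5 - 1*2 = 5 - 2 = 3)
F(b, B) = 29*b/5 (F(b, B) = b*(-⅕) + 6*b = -b/5 + 6*b = 29*b/5)
P = 7 (P = 4 + 3 = 7)
W(o) = 3*o²
1/W((F(5, E) + P)²) = 1/(3*(((29/5)*5 + 7)²)²) = 1/(3*((29 + 7)²)²) = 1/(3*(36²)²) = 1/(3*1296²) = 1/(3*1679616) = 1/5038848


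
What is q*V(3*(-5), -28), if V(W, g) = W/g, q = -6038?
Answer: -45285/14 ≈ -3234.6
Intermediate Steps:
q*V(3*(-5), -28) = -6038*3*(-5)/(-28) = -(-90570)*(-1)/28 = -6038*15/28 = -45285/14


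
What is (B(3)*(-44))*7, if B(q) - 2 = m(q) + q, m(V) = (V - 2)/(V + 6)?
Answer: -14168/9 ≈ -1574.2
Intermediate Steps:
m(V) = (-2 + V)/(6 + V)
B(q) = 2 + q + (-2 + q)/(6 + q) (B(q) = 2 + ((-2 + q)/(6 + q) + q) = 2 + (q + (-2 + q)/(6 + q)) = 2 + q + (-2 + q)/(6 + q))
(B(3)*(-44))*7 = (((10 + 3² + 9*3)/(6 + 3))*(-44))*7 = (((10 + 9 + 27)/9)*(-44))*7 = (((⅑)*46)*(-44))*7 = ((46/9)*(-44))*7 = -2024/9*7 = -14168/9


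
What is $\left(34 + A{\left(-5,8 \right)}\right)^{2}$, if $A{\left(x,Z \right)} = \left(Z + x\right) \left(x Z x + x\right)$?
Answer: $383161$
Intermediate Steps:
$A{\left(x,Z \right)} = \left(Z + x\right) \left(x + Z x^{2}\right)$ ($A{\left(x,Z \right)} = \left(Z + x\right) \left(Z x x + x\right) = \left(Z + x\right) \left(Z x^{2} + x\right) = \left(Z + x\right) \left(x + Z x^{2}\right)$)
$\left(34 + A{\left(-5,8 \right)}\right)^{2} = \left(34 - 5 \left(8 - 5 + 8 \left(-5\right)^{2} - 5 \cdot 8^{2}\right)\right)^{2} = \left(34 - 5 \left(8 - 5 + 8 \cdot 25 - 320\right)\right)^{2} = \left(34 - 5 \left(8 - 5 + 200 - 320\right)\right)^{2} = \left(34 - -585\right)^{2} = \left(34 + 585\right)^{2} = 619^{2} = 383161$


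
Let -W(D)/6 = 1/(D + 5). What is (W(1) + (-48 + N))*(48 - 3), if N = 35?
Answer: -630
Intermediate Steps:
W(D) = -6/(5 + D) (W(D) = -6/(D + 5) = -6/(5 + D))
(W(1) + (-48 + N))*(48 - 3) = (-6/(5 + 1) + (-48 + 35))*(48 - 3) = (-6/6 - 13)*45 = (-6*1/6 - 13)*45 = (-1 - 13)*45 = -14*45 = -630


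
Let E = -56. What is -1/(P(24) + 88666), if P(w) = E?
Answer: -1/88610 ≈ -1.1285e-5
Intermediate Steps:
P(w) = -56
-1/(P(24) + 88666) = -1/(-56 + 88666) = -1/88610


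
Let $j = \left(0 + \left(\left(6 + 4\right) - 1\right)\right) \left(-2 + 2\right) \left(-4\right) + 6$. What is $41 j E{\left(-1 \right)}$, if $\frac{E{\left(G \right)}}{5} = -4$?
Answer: $-4920$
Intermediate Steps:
$E{\left(G \right)} = -20$ ($E{\left(G \right)} = 5 \left(-4\right) = -20$)
$j = 6$ ($j = \left(0 + \left(10 - 1\right)\right) 0 \left(-4\right) + 6 = \left(0 + 9\right) 0 \left(-4\right) + 6 = 9 \cdot 0 \left(-4\right) + 6 = 0 \left(-4\right) + 6 = 0 + 6 = 6$)
$41 j E{\left(-1 \right)} = 41 \cdot 6 \left(-20\right) = 246 \left(-20\right) = -4920$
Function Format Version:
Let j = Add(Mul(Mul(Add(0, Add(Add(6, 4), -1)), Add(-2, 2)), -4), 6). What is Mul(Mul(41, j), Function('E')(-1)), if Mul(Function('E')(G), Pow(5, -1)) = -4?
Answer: -4920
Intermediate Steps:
Function('E')(G) = -20 (Function('E')(G) = Mul(5, -4) = -20)
j = 6 (j = Add(Mul(Mul(Add(0, Add(10, -1)), 0), -4), 6) = Add(Mul(Mul(Add(0, 9), 0), -4), 6) = Add(Mul(Mul(9, 0), -4), 6) = Add(Mul(0, -4), 6) = Add(0, 6) = 6)
Mul(Mul(41, j), Function('E')(-1)) = Mul(Mul(41, 6), -20) = Mul(246, -20) = -4920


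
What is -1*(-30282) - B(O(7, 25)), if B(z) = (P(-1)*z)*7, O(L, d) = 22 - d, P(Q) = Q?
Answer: 30261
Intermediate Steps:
B(z) = -7*z (B(z) = -z*7 = -7*z)
-1*(-30282) - B(O(7, 25)) = -1*(-30282) - (-7)*(22 - 1*25) = 30282 - (-7)*(22 - 25) = 30282 - (-7)*(-3) = 30282 - 1*21 = 30282 - 21 = 30261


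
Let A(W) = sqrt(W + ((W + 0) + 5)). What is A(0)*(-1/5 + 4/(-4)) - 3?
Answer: -3 - 6*sqrt(5)/5 ≈ -5.6833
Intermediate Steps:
A(W) = sqrt(5 + 2*W) (A(W) = sqrt(W + (W + 5)) = sqrt(W + (5 + W)) = sqrt(5 + 2*W))
A(0)*(-1/5 + 4/(-4)) - 3 = sqrt(5 + 2*0)*(-1/5 + 4/(-4)) - 3 = sqrt(5 + 0)*(-1*1/5 + 4*(-1/4)) - 3 = sqrt(5)*(-1/5 - 1) - 3 = sqrt(5)*(-6/5) - 3 = -6*sqrt(5)/5 - 3 = -3 - 6*sqrt(5)/5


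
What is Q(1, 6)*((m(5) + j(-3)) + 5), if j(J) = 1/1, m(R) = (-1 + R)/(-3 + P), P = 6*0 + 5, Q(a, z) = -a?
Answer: -8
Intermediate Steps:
P = 5 (P = 0 + 5 = 5)
m(R) = -½ + R/2 (m(R) = (-1 + R)/(-3 + 5) = (-1 + R)/2 = (-1 + R)*(½) = -½ + R/2)
j(J) = 1
Q(1, 6)*((m(5) + j(-3)) + 5) = (-1*1)*(((-½ + (½)*5) + 1) + 5) = -(((-½ + 5/2) + 1) + 5) = -((2 + 1) + 5) = -(3 + 5) = -1*8 = -8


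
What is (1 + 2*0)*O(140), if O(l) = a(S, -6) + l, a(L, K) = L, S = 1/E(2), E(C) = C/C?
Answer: 141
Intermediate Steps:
E(C) = 1
S = 1 (S = 1/1 = 1)
O(l) = 1 + l
(1 + 2*0)*O(140) = (1 + 2*0)*(1 + 140) = (1 + 0)*141 = 1*141 = 141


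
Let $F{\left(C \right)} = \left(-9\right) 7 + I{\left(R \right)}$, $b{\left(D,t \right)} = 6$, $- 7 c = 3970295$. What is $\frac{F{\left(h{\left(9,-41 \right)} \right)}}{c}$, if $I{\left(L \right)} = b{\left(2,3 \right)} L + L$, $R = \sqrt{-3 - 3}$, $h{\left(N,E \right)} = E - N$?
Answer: $\frac{63}{567185} - \frac{7 i \sqrt{6}}{567185} \approx 0.00011107 - 3.0231 \cdot 10^{-5} i$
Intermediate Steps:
$c = -567185$ ($c = \left(- \frac{1}{7}\right) 3970295 = -567185$)
$R = i \sqrt{6}$ ($R = \sqrt{-6} = i \sqrt{6} \approx 2.4495 i$)
$I{\left(L \right)} = 7 L$ ($I{\left(L \right)} = 6 L + L = 7 L$)
$F{\left(C \right)} = -63 + 7 i \sqrt{6}$ ($F{\left(C \right)} = \left(-9\right) 7 + 7 i \sqrt{6} = -63 + 7 i \sqrt{6}$)
$\frac{F{\left(h{\left(9,-41 \right)} \right)}}{c} = \frac{-63 + 7 i \sqrt{6}}{-567185} = \left(-63 + 7 i \sqrt{6}\right) \left(- \frac{1}{567185}\right) = \frac{63}{567185} - \frac{7 i \sqrt{6}}{567185}$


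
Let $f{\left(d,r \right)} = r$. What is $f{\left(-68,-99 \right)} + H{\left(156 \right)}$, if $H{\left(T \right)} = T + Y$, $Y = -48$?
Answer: $9$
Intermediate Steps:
$H{\left(T \right)} = -48 + T$ ($H{\left(T \right)} = T - 48 = -48 + T$)
$f{\left(-68,-99 \right)} + H{\left(156 \right)} = -99 + \left(-48 + 156\right) = -99 + 108 = 9$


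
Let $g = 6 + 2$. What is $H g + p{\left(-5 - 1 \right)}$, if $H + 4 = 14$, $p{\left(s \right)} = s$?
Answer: $74$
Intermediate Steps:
$H = 10$ ($H = -4 + 14 = 10$)
$g = 8$
$H g + p{\left(-5 - 1 \right)} = 10 \cdot 8 - 6 = 80 - 6 = 74$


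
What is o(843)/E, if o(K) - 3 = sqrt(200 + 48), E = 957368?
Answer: 3/957368 + sqrt(62)/478684 ≈ 1.9583e-5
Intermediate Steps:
o(K) = 3 + 2*sqrt(62) (o(K) = 3 + sqrt(200 + 48) = 3 + sqrt(248) = 3 + 2*sqrt(62))
o(843)/E = (3 + 2*sqrt(62))/957368 = (3 + 2*sqrt(62))*(1/957368) = 3/957368 + sqrt(62)/478684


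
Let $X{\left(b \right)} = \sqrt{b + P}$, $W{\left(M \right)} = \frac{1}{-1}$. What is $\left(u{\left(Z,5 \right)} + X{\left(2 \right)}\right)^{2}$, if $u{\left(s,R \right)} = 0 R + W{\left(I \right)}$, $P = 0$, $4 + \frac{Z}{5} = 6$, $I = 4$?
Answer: $\left(1 - \sqrt{2}\right)^{2} \approx 0.17157$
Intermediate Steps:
$W{\left(M \right)} = -1$
$Z = 10$ ($Z = -20 + 5 \cdot 6 = -20 + 30 = 10$)
$u{\left(s,R \right)} = -1$ ($u{\left(s,R \right)} = 0 R - 1 = 0 - 1 = -1$)
$X{\left(b \right)} = \sqrt{b}$ ($X{\left(b \right)} = \sqrt{b + 0} = \sqrt{b}$)
$\left(u{\left(Z,5 \right)} + X{\left(2 \right)}\right)^{2} = \left(-1 + \sqrt{2}\right)^{2}$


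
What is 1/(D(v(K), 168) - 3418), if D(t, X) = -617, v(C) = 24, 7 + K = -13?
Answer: -1/4035 ≈ -0.00024783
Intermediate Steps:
K = -20 (K = -7 - 13 = -20)
1/(D(v(K), 168) - 3418) = 1/(-617 - 3418) = 1/(-4035) = -1/4035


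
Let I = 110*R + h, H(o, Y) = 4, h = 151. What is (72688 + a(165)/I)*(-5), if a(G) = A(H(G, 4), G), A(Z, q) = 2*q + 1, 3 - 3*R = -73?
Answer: -3203001685/8813 ≈ -3.6344e+5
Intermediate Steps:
R = 76/3 (R = 1 - 1/3*(-73) = 1 + 73/3 = 76/3 ≈ 25.333)
A(Z, q) = 1 + 2*q
I = 8813/3 (I = 110*(76/3) + 151 = 8360/3 + 151 = 8813/3 ≈ 2937.7)
a(G) = 1 + 2*G
(72688 + a(165)/I)*(-5) = (72688 + (1 + 2*165)/(8813/3))*(-5) = (72688 + (1 + 330)*(3/8813))*(-5) = (72688 + 331*(3/8813))*(-5) = (72688 + 993/8813)*(-5) = (640600337/8813)*(-5) = -3203001685/8813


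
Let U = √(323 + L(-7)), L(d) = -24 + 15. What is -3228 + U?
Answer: -3228 + √314 ≈ -3210.3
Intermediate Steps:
L(d) = -9
U = √314 (U = √(323 - 9) = √314 ≈ 17.720)
-3228 + U = -3228 + √314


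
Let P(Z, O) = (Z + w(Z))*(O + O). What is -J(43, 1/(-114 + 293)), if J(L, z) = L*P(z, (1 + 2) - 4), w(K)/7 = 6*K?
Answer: 3698/179 ≈ 20.659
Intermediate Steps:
w(K) = 42*K (w(K) = 7*(6*K) = 42*K)
P(Z, O) = 86*O*Z (P(Z, O) = (Z + 42*Z)*(O + O) = (43*Z)*(2*O) = 86*O*Z)
J(L, z) = -86*L*z (J(L, z) = L*(86*((1 + 2) - 4)*z) = L*(86*(3 - 4)*z) = L*(86*(-1)*z) = L*(-86*z) = -86*L*z)
-J(43, 1/(-114 + 293)) = -(-86)*43/(-114 + 293) = -(-86)*43/179 = -1*(-3698/179) = 3698/179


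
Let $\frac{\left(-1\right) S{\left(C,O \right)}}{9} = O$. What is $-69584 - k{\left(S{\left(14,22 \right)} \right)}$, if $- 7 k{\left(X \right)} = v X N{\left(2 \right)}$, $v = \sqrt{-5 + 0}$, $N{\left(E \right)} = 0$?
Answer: $-69584$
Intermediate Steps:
$S{\left(C,O \right)} = - 9 O$
$v = i \sqrt{5}$ ($v = \sqrt{-5} = i \sqrt{5} \approx 2.2361 i$)
$k{\left(X \right)} = 0$ ($k{\left(X \right)} = - \frac{i \sqrt{5} X 0}{7} = - \frac{i X \sqrt{5} \cdot 0}{7} = \left(- \frac{1}{7}\right) 0 = 0$)
$-69584 - k{\left(S{\left(14,22 \right)} \right)} = -69584 - 0 = -69584 + 0 = -69584$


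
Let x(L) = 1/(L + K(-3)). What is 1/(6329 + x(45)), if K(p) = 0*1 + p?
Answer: 42/265819 ≈ 0.00015800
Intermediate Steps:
K(p) = p (K(p) = 0 + p = p)
x(L) = 1/(-3 + L) (x(L) = 1/(L - 3) = 1/(-3 + L))
1/(6329 + x(45)) = 1/(6329 + 1/(-3 + 45)) = 1/(6329 + 1/42) = 1/(265819/42) = 42/265819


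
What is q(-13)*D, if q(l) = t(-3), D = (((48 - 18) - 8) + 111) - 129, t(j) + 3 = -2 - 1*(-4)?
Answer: -4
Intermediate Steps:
t(j) = -1 (t(j) = -3 + (-2 - 1*(-4)) = -3 + (-2 + 4) = -3 + 2 = -1)
D = 4 (D = ((30 - 8) + 111) - 129 = (22 + 111) - 129 = 133 - 129 = 4)
q(l) = -1
q(-13)*D = -1*4 = -4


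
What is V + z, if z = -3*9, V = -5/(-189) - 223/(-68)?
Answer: -304517/12852 ≈ -23.694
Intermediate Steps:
V = 42487/12852 (V = -5*(-1/189) - 223*(-1/68) = 5/189 + 223/68 = 42487/12852 ≈ 3.3059)
z = -27
V + z = 42487/12852 - 27 = -304517/12852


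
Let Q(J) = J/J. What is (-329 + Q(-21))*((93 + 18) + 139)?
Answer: -82000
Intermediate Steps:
Q(J) = 1
(-329 + Q(-21))*((93 + 18) + 139) = (-329 + 1)*((93 + 18) + 139) = -328*(111 + 139) = -328*250 = -82000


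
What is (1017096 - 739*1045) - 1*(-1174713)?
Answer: 1419554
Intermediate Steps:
(1017096 - 739*1045) - 1*(-1174713) = (1017096 - 772255) + 1174713 = 244841 + 1174713 = 1419554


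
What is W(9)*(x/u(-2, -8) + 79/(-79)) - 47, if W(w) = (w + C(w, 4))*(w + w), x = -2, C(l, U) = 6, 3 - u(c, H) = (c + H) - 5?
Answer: -347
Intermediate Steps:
u(c, H) = 8 - H - c (u(c, H) = 3 - ((c + H) - 5) = 3 - ((H + c) - 5) = 3 - (-5 + H + c) = 3 + (5 - H - c) = 8 - H - c)
W(w) = 2*w*(6 + w) (W(w) = (w + 6)*(w + w) = (6 + w)*(2*w) = 2*w*(6 + w))
W(9)*(x/u(-2, -8) + 79/(-79)) - 47 = (2*9*(6 + 9))*(-2/(8 - 1*(-8) - 1*(-2)) + 79/(-79)) - 47 = (2*9*15)*(-2/(8 + 8 + 2) + 79*(-1/79)) - 47 = 270*(-2/18 - 1) - 47 = 270*(-2*1/18 - 1) - 47 = 270*(-⅑ - 1) - 47 = 270*(-10/9) - 47 = -300 - 47 = -347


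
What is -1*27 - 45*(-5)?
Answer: 198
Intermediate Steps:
-1*27 - 45*(-5) = -27 + 225 = 198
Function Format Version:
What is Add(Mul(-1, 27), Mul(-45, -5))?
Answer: 198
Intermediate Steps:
Add(Mul(-1, 27), Mul(-45, -5)) = Add(-27, 225) = 198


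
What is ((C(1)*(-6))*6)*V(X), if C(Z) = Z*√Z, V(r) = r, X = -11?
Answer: 396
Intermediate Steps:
C(Z) = Z^(3/2)
((C(1)*(-6))*6)*V(X) = ((1^(3/2)*(-6))*6)*(-11) = ((1*(-6))*6)*(-11) = -6*6*(-11) = -36*(-11) = 396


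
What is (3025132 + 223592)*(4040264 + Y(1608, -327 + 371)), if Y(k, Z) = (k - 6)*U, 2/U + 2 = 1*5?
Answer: 13129172260368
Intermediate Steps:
U = 2/3 (U = 2/(-2 + 1*5) = 2/(-2 + 5) = 2/3 ≈ 0.66667)
Y(k, Z) = -4 + 2*k/3 (Y(k, Z) = (k - 6)*(2/3) = (-6 + k)*(2/3) = -4 + 2*k/3)
(3025132 + 223592)*(4040264 + Y(1608, -327 + 371)) = (3025132 + 223592)*(4040264 + (-4 + (2/3)*1608)) = 3248724*(4040264 + (-4 + 1072)) = 3248724*(4040264 + 1068) = 3248724*4041332 = 13129172260368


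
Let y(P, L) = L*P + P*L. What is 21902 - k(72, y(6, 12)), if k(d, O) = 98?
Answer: 21804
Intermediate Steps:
y(P, L) = 2*L*P (y(P, L) = L*P + L*P = 2*L*P)
21902 - k(72, y(6, 12)) = 21902 - 1*98 = 21902 - 98 = 21804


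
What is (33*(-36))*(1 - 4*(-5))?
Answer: -24948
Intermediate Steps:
(33*(-36))*(1 - 4*(-5)) = -1188*(1 + 20) = -1188*21 = -24948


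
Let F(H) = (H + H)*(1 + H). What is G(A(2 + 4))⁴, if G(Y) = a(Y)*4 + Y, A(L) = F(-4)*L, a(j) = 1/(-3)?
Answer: 33556377856/81 ≈ 4.1428e+8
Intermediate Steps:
a(j) = -⅓
F(H) = 2*H*(1 + H) (F(H) = (2*H)*(1 + H) = 2*H*(1 + H))
A(L) = 24*L (A(L) = (2*(-4)*(1 - 4))*L = (2*(-4)*(-3))*L = 24*L)
G(Y) = -4/3 + Y (G(Y) = -⅓*4 + Y = -4/3 + Y)
G(A(2 + 4))⁴ = (-4/3 + 24*(2 + 4))⁴ = (-4/3 + 24*6)⁴ = (-4/3 + 144)⁴ = (428/3)⁴ = 33556377856/81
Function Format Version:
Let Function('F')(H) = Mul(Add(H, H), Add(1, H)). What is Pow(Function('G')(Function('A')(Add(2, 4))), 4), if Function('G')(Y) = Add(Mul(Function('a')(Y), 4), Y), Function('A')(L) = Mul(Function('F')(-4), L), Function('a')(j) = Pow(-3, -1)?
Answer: Rational(33556377856, 81) ≈ 4.1428e+8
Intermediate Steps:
Function('a')(j) = Rational(-1, 3)
Function('F')(H) = Mul(2, H, Add(1, H)) (Function('F')(H) = Mul(Mul(2, H), Add(1, H)) = Mul(2, H, Add(1, H)))
Function('A')(L) = Mul(24, L) (Function('A')(L) = Mul(Mul(2, -4, Add(1, -4)), L) = Mul(Mul(2, -4, -3), L) = Mul(24, L))
Function('G')(Y) = Add(Rational(-4, 3), Y) (Function('G')(Y) = Add(Mul(Rational(-1, 3), 4), Y) = Add(Rational(-4, 3), Y))
Pow(Function('G')(Function('A')(Add(2, 4))), 4) = Pow(Add(Rational(-4, 3), Mul(24, Add(2, 4))), 4) = Pow(Add(Rational(-4, 3), Mul(24, 6)), 4) = Pow(Add(Rational(-4, 3), 144), 4) = Pow(Rational(428, 3), 4) = Rational(33556377856, 81)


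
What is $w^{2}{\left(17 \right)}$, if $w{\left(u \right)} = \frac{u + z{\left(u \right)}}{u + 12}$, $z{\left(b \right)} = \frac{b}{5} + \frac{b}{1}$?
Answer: $\frac{34969}{21025} \approx 1.6632$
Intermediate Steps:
$z{\left(b \right)} = \frac{6 b}{5}$ ($z{\left(b \right)} = b \frac{1}{5} + b 1 = \frac{b}{5} + b = \frac{6 b}{5}$)
$w{\left(u \right)} = \frac{11 u}{5 \left(12 + u\right)}$ ($w{\left(u \right)} = \frac{u + \frac{6 u}{5}}{u + 12} = \frac{\frac{11}{5} u}{12 + u} = \frac{11 u}{5 \left(12 + u\right)}$)
$w^{2}{\left(17 \right)} = \left(\frac{11}{5} \cdot 17 \frac{1}{12 + 17}\right)^{2} = \left(\frac{11}{5} \cdot 17 \cdot \frac{1}{29}\right)^{2} = \left(\frac{187}{145}\right)^{2} = \frac{34969}{21025}$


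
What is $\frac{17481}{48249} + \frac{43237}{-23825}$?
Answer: $- \frac{556552396}{383177475} \approx -1.4525$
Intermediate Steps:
$\frac{17481}{48249} + \frac{43237}{-23825} = 17481 \cdot \frac{1}{48249} + 43237 \left(- \frac{1}{23825}\right) = \frac{5827}{16083} - \frac{43237}{23825} = - \frac{556552396}{383177475}$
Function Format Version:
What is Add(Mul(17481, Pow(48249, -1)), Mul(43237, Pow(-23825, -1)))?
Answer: Rational(-556552396, 383177475) ≈ -1.4525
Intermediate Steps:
Add(Mul(17481, Pow(48249, -1)), Mul(43237, Pow(-23825, -1))) = Add(Mul(17481, Rational(1, 48249)), Mul(43237, Rational(-1, 23825))) = Add(Rational(5827, 16083), Rational(-43237, 23825)) = Rational(-556552396, 383177475)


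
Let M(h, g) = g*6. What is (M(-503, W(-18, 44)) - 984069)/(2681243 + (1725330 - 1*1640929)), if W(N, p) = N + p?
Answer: -140559/395092 ≈ -0.35576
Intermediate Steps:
M(h, g) = 6*g
(M(-503, W(-18, 44)) - 984069)/(2681243 + (1725330 - 1*1640929)) = (6*(-18 + 44) - 984069)/(2681243 + (1725330 - 1*1640929)) = (6*26 - 984069)/(2681243 + (1725330 - 1640929)) = (156 - 984069)/(2681243 + 84401) = -983913/2765644 = -983913*1/2765644 = -140559/395092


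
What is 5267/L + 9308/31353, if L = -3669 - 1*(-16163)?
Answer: 281430403/391724382 ≈ 0.71844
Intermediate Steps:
L = 12494 (L = -3669 + 16163 = 12494)
5267/L + 9308/31353 = 5267/12494 + 9308/31353 = 281430403/391724382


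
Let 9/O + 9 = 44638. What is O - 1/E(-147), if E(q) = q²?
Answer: 149852/964388061 ≈ 0.00015539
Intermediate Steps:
O = 9/44629 (O = 9/(-9 + 44638) = 9/44629 ≈ 0.00020166)
O - 1/E(-147) = 9/44629 - 1/((-147)²) = 9/44629 - 1/21609 = 149852/964388061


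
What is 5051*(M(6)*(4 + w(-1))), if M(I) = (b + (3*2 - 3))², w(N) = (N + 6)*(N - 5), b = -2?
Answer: -131326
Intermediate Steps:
w(N) = (-5 + N)*(6 + N) (w(N) = (6 + N)*(-5 + N) = (-5 + N)*(6 + N))
M(I) = 1 (M(I) = (-2 + (3*2 - 3))² = (-2 + (6 - 3))² = (-2 + 3)² = 1² = 1)
5051*(M(6)*(4 + w(-1))) = 5051*(1*(4 + (-30 - 1 + (-1)²))) = 5051*(1*(4 + (-30 - 1 + 1))) = 5051*(1*(4 - 30)) = 5051*(1*(-26)) = 5051*(-26) = -131326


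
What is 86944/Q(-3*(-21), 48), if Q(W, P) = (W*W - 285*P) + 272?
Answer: -86944/9439 ≈ -9.2112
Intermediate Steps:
Q(W, P) = 272 + W² - 285*P (Q(W, P) = (W² - 285*P) + 272 = 272 + W² - 285*P)
86944/Q(-3*(-21), 48) = 86944/(272 + (-3*(-21))² - 285*48) = 86944/(272 + 63² - 13680) = 86944/(272 + 3969 - 13680) = 86944/(-9439) = 86944*(-1/9439) = -86944/9439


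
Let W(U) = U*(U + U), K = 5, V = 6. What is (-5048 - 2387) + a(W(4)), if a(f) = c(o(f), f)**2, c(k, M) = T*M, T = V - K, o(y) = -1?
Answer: -6411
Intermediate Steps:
W(U) = 2*U**2 (W(U) = U*(2*U) = 2*U**2)
T = 1 (T = 6 - 1*5 = 6 - 5 = 1)
c(k, M) = M (c(k, M) = 1*M = M)
a(f) = f**2
(-5048 - 2387) + a(W(4)) = (-5048 - 2387) + (2*4**2)**2 = -7435 + (2*16)**2 = -7435 + 32**2 = -7435 + 1024 = -6411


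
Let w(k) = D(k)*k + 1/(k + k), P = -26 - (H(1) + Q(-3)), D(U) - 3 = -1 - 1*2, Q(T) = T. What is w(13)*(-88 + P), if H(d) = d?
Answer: -56/13 ≈ -4.3077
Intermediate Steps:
D(U) = 0 (D(U) = 3 + (-1 - 1*2) = 3 + (-1 - 2) = 3 - 3 = 0)
P = -24 (P = -26 - (1 - 3) = -26 - 1*(-2) = -26 + 2 = -24)
w(k) = 1/(2*k) (w(k) = 0*k + 1/(k + k) = 0 + 1/(2*k) = 1/(2*k))
w(13)*(-88 + P) = ((½)/13)*(-88 - 24) = ((½)*(1/13))*(-112) = (1/26)*(-112) = -56/13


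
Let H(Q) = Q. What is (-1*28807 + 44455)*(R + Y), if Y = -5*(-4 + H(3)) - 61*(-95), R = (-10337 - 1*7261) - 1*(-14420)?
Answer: 41029056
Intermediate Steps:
R = -3178 (R = (-10337 - 7261) + 14420 = -17598 + 14420 = -3178)
Y = 5800 (Y = -5*(-4 + 3) - 61*(-95) = -5*(-1) + 5795 = 5 + 5795 = 5800)
(-1*28807 + 44455)*(R + Y) = (-1*28807 + 44455)*(-3178 + 5800) = (-28807 + 44455)*2622 = 15648*2622 = 41029056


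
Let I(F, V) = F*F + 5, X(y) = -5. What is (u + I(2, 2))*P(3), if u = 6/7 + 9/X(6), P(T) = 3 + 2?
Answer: 282/7 ≈ 40.286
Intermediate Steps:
P(T) = 5
I(F, V) = 5 + F² (I(F, V) = F² + 5 = 5 + F²)
u = -33/35 (u = 6/7 + 9/(-5) = 6*(⅐) + 9*(-⅕) = 6/7 - 9/5 = -33/35 ≈ -0.94286)
(u + I(2, 2))*P(3) = (-33/35 + (5 + 2²))*5 = (-33/35 + (5 + 4))*5 = (-33/35 + 9)*5 = (282/35)*5 = 282/7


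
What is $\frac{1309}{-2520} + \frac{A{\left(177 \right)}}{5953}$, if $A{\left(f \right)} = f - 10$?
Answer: $- \frac{1053091}{2143080} \approx -0.49139$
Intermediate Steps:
$A{\left(f \right)} = -10 + f$ ($A{\left(f \right)} = f - 10 = -10 + f$)
$\frac{1309}{-2520} + \frac{A{\left(177 \right)}}{5953} = \frac{1309}{-2520} + \frac{-10 + 177}{5953} = 1309 \left(- \frac{1}{2520}\right) + 167 \cdot \frac{1}{5953} = - \frac{187}{360} + \frac{167}{5953} = - \frac{1053091}{2143080}$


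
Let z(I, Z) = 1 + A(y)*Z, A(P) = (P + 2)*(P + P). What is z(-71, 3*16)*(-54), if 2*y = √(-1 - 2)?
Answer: 3834 - 5184*I*√3 ≈ 3834.0 - 8979.0*I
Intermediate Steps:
y = I*√3/2 (y = √(-1 - 2)/2 = √(-3)/2 = (I*√3)/2 = I*√3/2 ≈ 0.86602*I)
A(P) = 2*P*(2 + P) (A(P) = (2 + P)*(2*P) = 2*P*(2 + P))
z(I, Z) = 1 + I*Z*√3*(2 + I*√3/2) (z(I, Z) = 1 + (2*(I*√3/2)*(2 + I*√3/2))*Z = 1 + (I*√3*(2 + I*√3/2))*Z = 1 + I*Z*√3*(2 + I*√3/2))
z(-71, 3*16)*(-54) = (1 - 9*16/2 + 2*I*(3*16)*√3)*(-54) = (1 - 3/2*48 + 2*I*48*√3)*(-54) = (1 - 72 + 96*I*√3)*(-54) = (-71 + 96*I*√3)*(-54) = 3834 - 5184*I*√3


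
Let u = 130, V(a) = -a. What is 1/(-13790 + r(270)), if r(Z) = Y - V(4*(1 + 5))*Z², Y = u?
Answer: 1/1735940 ≈ 5.7606e-7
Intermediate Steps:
Y = 130
r(Z) = 130 + 24*Z² (r(Z) = 130 - (-4*(1 + 5))*Z² = 130 - (-4*6)*Z² = 130 - (-1*24)*Z² = 130 - (-24)*Z² = 130 + 24*Z²)
1/(-13790 + r(270)) = 1/(-13790 + (130 + 24*270²)) = 1/(-13790 + (130 + 24*72900)) = 1/(-13790 + (130 + 1749600)) = 1/(-13790 + 1749730) = 1/1735940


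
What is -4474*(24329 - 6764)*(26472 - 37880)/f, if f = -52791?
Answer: -298835640160/17597 ≈ -1.6982e+7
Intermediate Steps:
-4474*(24329 - 6764)*(26472 - 37880)/f = -4474*(-(24329 - 6764)*(26472 - 37880)/52791) = -4474/((-52791/((-11408*17565)))) = -4474/((-52791/(-200381520))) = -4474/((-52791*(-1/200381520))) = -4474/17597/66793840 = -4474*66793840/17597 = -298835640160/17597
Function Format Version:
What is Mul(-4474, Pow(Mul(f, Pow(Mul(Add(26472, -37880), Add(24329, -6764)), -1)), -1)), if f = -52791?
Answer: Rational(-298835640160, 17597) ≈ -1.6982e+7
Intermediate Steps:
Mul(-4474, Pow(Mul(f, Pow(Mul(Add(26472, -37880), Add(24329, -6764)), -1)), -1)) = Mul(-4474, Pow(Mul(-52791, Pow(Mul(Add(26472, -37880), Add(24329, -6764)), -1)), -1)) = Mul(-4474, Pow(Mul(-52791, Pow(Mul(-11408, 17565), -1)), -1)) = Mul(-4474, Pow(Mul(-52791, Pow(-200381520, -1)), -1)) = Mul(-4474, Pow(Mul(-52791, Rational(-1, 200381520)), -1)) = Mul(-4474, Pow(Rational(17597, 66793840), -1)) = Mul(-4474, Rational(66793840, 17597)) = Rational(-298835640160, 17597)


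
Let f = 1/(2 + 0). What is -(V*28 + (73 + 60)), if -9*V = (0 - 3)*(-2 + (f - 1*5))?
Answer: -217/3 ≈ -72.333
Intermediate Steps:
f = ½ (f = 1/2 = ½ ≈ 0.50000)
V = -13/6 (V = -(0 - 3)*(-2 + (½ - 1*5))/9 = -(-1)*(-2 + (½ - 5))/3 = -(-1)*(-2 - 9/2)/3 = -(-1)*(-13)/(3*2) = -⅑*39/2 = -13/6 ≈ -2.1667)
-(V*28 + (73 + 60)) = -(-13/6*28 + (73 + 60)) = -(-182/3 + 133) = -1*217/3 = -217/3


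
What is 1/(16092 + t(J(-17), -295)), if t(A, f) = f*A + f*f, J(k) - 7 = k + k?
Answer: 1/111082 ≈ 9.0024e-6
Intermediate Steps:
J(k) = 7 + 2*k (J(k) = 7 + (k + k) = 7 + 2*k)
t(A, f) = f² + A*f (t(A, f) = A*f + f² = f² + A*f)
1/(16092 + t(J(-17), -295)) = 1/(16092 - 295*((7 + 2*(-17)) - 295)) = 1/(16092 - 295*((7 - 34) - 295)) = 1/(16092 - 295*(-27 - 295)) = 1/(16092 - 295*(-322)) = 1/(16092 + 94990) = 1/111082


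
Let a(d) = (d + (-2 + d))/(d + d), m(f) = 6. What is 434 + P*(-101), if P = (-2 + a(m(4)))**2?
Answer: 10675/36 ≈ 296.53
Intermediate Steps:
a(d) = (-2 + 2*d)/(2*d) (a(d) = (-2 + 2*d)/((2*d)) = (-2 + 2*d)*(1/(2*d)) = (-2 + 2*d)/(2*d))
P = 49/36 (P = (-2 + (-1 + 6)/6)**2 = (-2 + (1/6)*5)**2 = (-2 + 5/6)**2 = (-7/6)**2 = 49/36 ≈ 1.3611)
434 + P*(-101) = 434 + (49/36)*(-101) = 434 - 4949/36 = 10675/36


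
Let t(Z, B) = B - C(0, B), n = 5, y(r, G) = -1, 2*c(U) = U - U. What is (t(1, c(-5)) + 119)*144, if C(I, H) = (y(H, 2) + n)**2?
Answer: 14832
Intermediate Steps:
c(U) = 0 (c(U) = (U - U)/2 = (1/2)*0 = 0)
C(I, H) = 16 (C(I, H) = (-1 + 5)**2 = 4**2 = 16)
t(Z, B) = -16 + B (t(Z, B) = B - 1*16 = B - 16 = -16 + B)
(t(1, c(-5)) + 119)*144 = ((-16 + 0) + 119)*144 = (-16 + 119)*144 = 103*144 = 14832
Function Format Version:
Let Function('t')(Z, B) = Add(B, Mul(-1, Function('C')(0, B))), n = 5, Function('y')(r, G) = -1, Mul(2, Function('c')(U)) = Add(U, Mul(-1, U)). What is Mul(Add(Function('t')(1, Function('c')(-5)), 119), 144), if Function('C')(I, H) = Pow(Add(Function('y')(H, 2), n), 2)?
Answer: 14832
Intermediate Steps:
Function('c')(U) = 0 (Function('c')(U) = Mul(Rational(1, 2), Add(U, Mul(-1, U))) = Mul(Rational(1, 2), 0) = 0)
Function('C')(I, H) = 16 (Function('C')(I, H) = Pow(Add(-1, 5), 2) = Pow(4, 2) = 16)
Function('t')(Z, B) = Add(-16, B) (Function('t')(Z, B) = Add(B, Mul(-1, 16)) = Add(B, -16) = Add(-16, B))
Mul(Add(Function('t')(1, Function('c')(-5)), 119), 144) = Mul(Add(Add(-16, 0), 119), 144) = Mul(Add(-16, 119), 144) = Mul(103, 144) = 14832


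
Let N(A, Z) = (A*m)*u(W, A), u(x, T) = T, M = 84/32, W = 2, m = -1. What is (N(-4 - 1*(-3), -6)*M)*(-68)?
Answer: 357/2 ≈ 178.50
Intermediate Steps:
M = 21/8 (M = 84*(1/32) = 21/8 ≈ 2.6250)
N(A, Z) = -A² (N(A, Z) = (A*(-1))*A = (-A)*A = -A²)
(N(-4 - 1*(-3), -6)*M)*(-68) = (-(-4 - 1*(-3))²*(21/8))*(-68) = (-(-4 + 3)²*(21/8))*(-68) = (-1*(-1)²*(21/8))*(-68) = (-1*1*(21/8))*(-68) = -1*21/8*(-68) = -21/8*(-68) = 357/2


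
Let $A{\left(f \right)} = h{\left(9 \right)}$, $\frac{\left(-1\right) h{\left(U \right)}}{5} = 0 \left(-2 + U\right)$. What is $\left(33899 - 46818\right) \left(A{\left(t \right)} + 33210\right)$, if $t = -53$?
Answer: $-429039990$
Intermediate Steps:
$h{\left(U \right)} = 0$ ($h{\left(U \right)} = - 5 \cdot 0 \left(-2 + U\right) = \left(-5\right) 0 = 0$)
$A{\left(f \right)} = 0$
$\left(33899 - 46818\right) \left(A{\left(t \right)} + 33210\right) = \left(33899 - 46818\right) \left(0 + 33210\right) = \left(-12919\right) 33210 = -429039990$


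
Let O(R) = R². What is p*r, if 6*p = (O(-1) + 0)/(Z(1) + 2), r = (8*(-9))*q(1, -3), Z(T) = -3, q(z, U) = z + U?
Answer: -24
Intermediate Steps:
q(z, U) = U + z
r = 144 (r = (8*(-9))*(-3 + 1) = -72*(-2) = 144)
p = -⅙ (p = (((-1)² + 0)/(-3 + 2))/6 = ((1 + 0)/(-1))/6 = (1*(-1))/6 = (⅙)*(-1) = -⅙ ≈ -0.16667)
p*r = -⅙*144 = -24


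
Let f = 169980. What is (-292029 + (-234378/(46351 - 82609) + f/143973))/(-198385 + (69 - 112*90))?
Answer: 21172250051491/15109210827687 ≈ 1.4013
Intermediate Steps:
(-292029 + (-234378/(46351 - 82609) + f/143973))/(-198385 + (69 - 112*90)) = (-292029 + (-234378/(46351 - 82609) + 169980/143973))/(-198385 + (69 - 112*90)) = (-292029 + (-234378/(-36258) + 169980*(1/143973)))/(-198385 + (69 - 10080)) = (-292029 + (-234378*(-1/36258) + 56660/47991))/(-198385 - 10011) = (-292029 + (39063/6043 + 56660/47991))/(-208396) = (-292029 + 2217068813/290009613)*(-1/208396) = -84689000205964/290009613*(-1/208396) = 21172250051491/15109210827687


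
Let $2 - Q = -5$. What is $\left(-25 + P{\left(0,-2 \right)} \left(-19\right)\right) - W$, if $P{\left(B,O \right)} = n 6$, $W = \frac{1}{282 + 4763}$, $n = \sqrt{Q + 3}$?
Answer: $- \frac{126126}{5045} - 114 \sqrt{10} \approx -385.5$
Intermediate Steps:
$Q = 7$ ($Q = 2 - -5 = 2 + 5 = 7$)
$n = \sqrt{10}$ ($n = \sqrt{7 + 3} = \sqrt{10} \approx 3.1623$)
$W = \frac{1}{5045} \approx 0.00019822$
$P{\left(B,O \right)} = 6 \sqrt{10}$ ($P{\left(B,O \right)} = \sqrt{10} \cdot 6 = 6 \sqrt{10}$)
$\left(-25 + P{\left(0,-2 \right)} \left(-19\right)\right) - W = \left(-25 + 6 \sqrt{10} \left(-19\right)\right) - \frac{1}{5045} = \left(-25 - 114 \sqrt{10}\right) - \frac{1}{5045} = - \frac{126126}{5045} - 114 \sqrt{10}$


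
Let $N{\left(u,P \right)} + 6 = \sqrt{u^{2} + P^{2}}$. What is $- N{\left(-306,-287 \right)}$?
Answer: $6 - \sqrt{176005} \approx -413.53$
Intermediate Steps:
$N{\left(u,P \right)} = -6 + \sqrt{P^{2} + u^{2}}$ ($N{\left(u,P \right)} = -6 + \sqrt{u^{2} + P^{2}} = -6 + \sqrt{P^{2} + u^{2}}$)
$- N{\left(-306,-287 \right)} = - (-6 + \sqrt{\left(-287\right)^{2} + \left(-306\right)^{2}}) = - (-6 + \sqrt{82369 + 93636}) = - (-6 + \sqrt{176005}) = 6 - \sqrt{176005}$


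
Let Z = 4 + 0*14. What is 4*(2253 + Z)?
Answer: 9028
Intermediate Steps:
Z = 4 (Z = 4 + 0 = 4)
4*(2253 + Z) = 4*(2253 + 4) = 4*2257 = 9028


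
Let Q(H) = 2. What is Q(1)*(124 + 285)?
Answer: 818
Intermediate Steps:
Q(1)*(124 + 285) = 2*(124 + 285) = 2*409 = 818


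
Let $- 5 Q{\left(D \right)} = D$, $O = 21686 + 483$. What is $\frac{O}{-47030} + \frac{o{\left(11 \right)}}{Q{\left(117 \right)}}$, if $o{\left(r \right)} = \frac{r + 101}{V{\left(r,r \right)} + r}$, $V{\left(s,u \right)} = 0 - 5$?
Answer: $- \frac{20949719}{16507530} \approx -1.2691$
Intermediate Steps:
$O = 22169$
$V{\left(s,u \right)} = -5$ ($V{\left(s,u \right)} = 0 - 5 = -5$)
$Q{\left(D \right)} = - \frac{D}{5}$
$o{\left(r \right)} = \frac{101 + r}{-5 + r}$ ($o{\left(r \right)} = \frac{r + 101}{-5 + r} = \frac{101 + r}{-5 + r}$)
$\frac{O}{-47030} + \frac{o{\left(11 \right)}}{Q{\left(117 \right)}} = \frac{22169}{-47030} + \frac{\frac{1}{-5 + 11} \left(101 + 11\right)}{\left(- \frac{1}{5}\right) 117} = 22169 \left(- \frac{1}{47030}\right) + \frac{\frac{1}{6} \cdot 112}{- \frac{117}{5}} = - \frac{22169}{47030} + \frac{1}{6} \cdot 112 \left(- \frac{5}{117}\right) = - \frac{22169}{47030} + \frac{56}{3} \left(- \frac{5}{117}\right) = - \frac{22169}{47030} - \frac{280}{351} = - \frac{20949719}{16507530}$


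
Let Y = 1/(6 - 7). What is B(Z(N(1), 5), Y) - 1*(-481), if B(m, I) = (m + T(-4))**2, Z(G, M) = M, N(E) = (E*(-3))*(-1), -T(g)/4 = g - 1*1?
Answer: 1106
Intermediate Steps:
T(g) = 4 - 4*g (T(g) = -4*(g - 1*1) = -4*(g - 1) = -4*(-1 + g) = 4 - 4*g)
Y = -1 (Y = 1/(-1) = -1)
N(E) = 3*E (N(E) = -3*E*(-1) = 3*E)
B(m, I) = (20 + m)**2 (B(m, I) = (m + (4 - 4*(-4)))**2 = (m + (4 + 16))**2 = (m + 20)**2 = (20 + m)**2)
B(Z(N(1), 5), Y) - 1*(-481) = (20 + 5)**2 - 1*(-481) = 25**2 + 481 = 625 + 481 = 1106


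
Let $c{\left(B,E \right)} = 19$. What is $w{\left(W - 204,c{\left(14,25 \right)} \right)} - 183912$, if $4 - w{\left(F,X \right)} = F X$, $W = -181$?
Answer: $-176593$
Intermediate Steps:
$w{\left(F,X \right)} = 4 - F X$
$w{\left(W - 204,c{\left(14,25 \right)} \right)} - 183912 = \left(4 - \left(-181 - 204\right) 19\right) - 183912 = \left(4 - \left(-385\right) 19\right) - 183912 = \left(4 + 7315\right) - 183912 = 7319 - 183912 = -176593$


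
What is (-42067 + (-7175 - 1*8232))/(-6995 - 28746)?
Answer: 558/347 ≈ 1.6081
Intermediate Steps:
(-42067 + (-7175 - 1*8232))/(-6995 - 28746) = (-42067 + (-7175 - 8232))/(-35741) = (-42067 - 15407)*(-1/35741) = -57474*(-1/35741) = 558/347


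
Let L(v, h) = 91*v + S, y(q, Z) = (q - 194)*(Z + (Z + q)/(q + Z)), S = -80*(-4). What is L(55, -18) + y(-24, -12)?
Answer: 7723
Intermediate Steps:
S = 320
y(q, Z) = (1 + Z)*(-194 + q) (y(q, Z) = (-194 + q)*(Z + (Z + q)/(Z + q)) = (-194 + q)*(Z + 1) = (-194 + q)*(1 + Z) = (1 + Z)*(-194 + q))
L(v, h) = 320 + 91*v (L(v, h) = 91*v + 320 = 320 + 91*v)
L(55, -18) + y(-24, -12) = (320 + 91*55) + (-194 - 24 - 194*(-12) - 12*(-24)) = (320 + 5005) + (-194 - 24 + 2328 + 288) = 5325 + 2398 = 7723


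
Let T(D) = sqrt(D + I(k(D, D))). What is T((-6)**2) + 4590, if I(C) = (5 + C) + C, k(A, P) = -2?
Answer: 4590 + sqrt(37) ≈ 4596.1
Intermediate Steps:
I(C) = 5 + 2*C
T(D) = sqrt(1 + D) (T(D) = sqrt(D + (5 + 2*(-2))) = sqrt(D + (5 - 4)) = sqrt(D + 1) = sqrt(1 + D))
T((-6)**2) + 4590 = sqrt(1 + (-6)**2) + 4590 = sqrt(1 + 36) + 4590 = sqrt(37) + 4590 = 4590 + sqrt(37)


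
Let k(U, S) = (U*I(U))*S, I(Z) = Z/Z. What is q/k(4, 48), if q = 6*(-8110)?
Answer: -4055/16 ≈ -253.44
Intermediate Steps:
I(Z) = 1
q = -48660
k(U, S) = S*U (k(U, S) = (U*1)*S = U*S = S*U)
q/k(4, 48) = -48660/(48*4) = -48660/192 = -48660*1/192 = -4055/16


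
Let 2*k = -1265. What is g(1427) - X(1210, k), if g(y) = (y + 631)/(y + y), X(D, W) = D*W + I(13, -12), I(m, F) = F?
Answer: 1092136928/1427 ≈ 7.6534e+5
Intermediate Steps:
k = -1265/2 (k = (½)*(-1265) = -1265/2 ≈ -632.50)
X(D, W) = -12 + D*W (X(D, W) = D*W - 12 = -12 + D*W)
g(y) = (631 + y)/(2*y) (g(y) = (631 + y)/((2*y)) = (631 + y)*(1/(2*y)) = (631 + y)/(2*y))
g(1427) - X(1210, k) = (½)*(631 + 1427)/1427 - (-12 + 1210*(-1265/2)) = (½)*(1/1427)*2058 - (-12 - 765325) = 1029/1427 - 1*(-765337) = 1029/1427 + 765337 = 1092136928/1427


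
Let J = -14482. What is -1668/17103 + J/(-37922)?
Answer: 30738625/108096661 ≈ 0.28436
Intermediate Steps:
-1668/17103 + J/(-37922) = -1668/17103 - 14482/(-37922) = -1668*1/17103 - 14482*(-1/37922) = -556/5701 + 7241/18961 = 30738625/108096661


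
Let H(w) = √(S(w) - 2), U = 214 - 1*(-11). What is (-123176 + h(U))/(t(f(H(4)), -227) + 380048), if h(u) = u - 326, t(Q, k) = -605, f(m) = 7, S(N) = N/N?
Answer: -123277/379443 ≈ -0.32489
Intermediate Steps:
S(N) = 1
U = 225 (U = 214 + 11 = 225)
H(w) = I (H(w) = √(1 - 2) = √(-1) = I)
h(u) = -326 + u
(-123176 + h(U))/(t(f(H(4)), -227) + 380048) = (-123176 + (-326 + 225))/(-605 + 380048) = (-123176 - 101)/379443 = -123277*1/379443 = -123277/379443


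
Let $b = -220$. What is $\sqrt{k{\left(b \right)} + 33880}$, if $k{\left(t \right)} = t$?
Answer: $6 \sqrt{935} \approx 183.47$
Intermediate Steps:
$\sqrt{k{\left(b \right)} + 33880} = \sqrt{-220 + 33880} = \sqrt{33660} = 6 \sqrt{935}$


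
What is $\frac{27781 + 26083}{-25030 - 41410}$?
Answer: $- \frac{6733}{8305} \approx -0.81072$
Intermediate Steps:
$\frac{27781 + 26083}{-25030 - 41410} = \frac{53864}{-66440} = 53864 \left(- \frac{1}{66440}\right) = - \frac{6733}{8305}$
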